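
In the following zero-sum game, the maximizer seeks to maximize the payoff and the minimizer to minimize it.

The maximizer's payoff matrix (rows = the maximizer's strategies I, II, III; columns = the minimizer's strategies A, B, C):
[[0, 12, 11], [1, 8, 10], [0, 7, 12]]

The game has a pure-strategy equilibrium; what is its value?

Row minima: 0, 1, 0 → the maximizer's maximin is 1.
Column maxima: 1, 12, 12 → the minimizer's minimax is 1.
They coincide at (II, A), so the value is 1.

1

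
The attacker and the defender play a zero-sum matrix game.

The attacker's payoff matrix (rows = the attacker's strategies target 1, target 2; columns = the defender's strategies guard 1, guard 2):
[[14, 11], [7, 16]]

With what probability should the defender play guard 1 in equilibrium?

5/12

Row minima are 11 and 7, so the attacker's maximin is 11; column maxima are 14 and 16, so the defender's minimax is 14. These differ, so the equilibrium is in mixed strategies.
Let the defender play guard 1 with probability q. The attacker is indifferent when 14q + 11(1−q) = 7q + 16(1−q), giving q = 5/12.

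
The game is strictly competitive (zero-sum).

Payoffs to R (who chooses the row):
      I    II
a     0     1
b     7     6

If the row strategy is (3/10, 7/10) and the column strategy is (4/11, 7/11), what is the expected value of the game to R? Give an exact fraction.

511/110

Against (4/11, 7/11), each row's expected payoff is a: 7/11; b: 70/11.
Taking the (3/10, 7/10)-weighted average: (3/10)·(7/11) + (7/10)·(70/11) = 511/110.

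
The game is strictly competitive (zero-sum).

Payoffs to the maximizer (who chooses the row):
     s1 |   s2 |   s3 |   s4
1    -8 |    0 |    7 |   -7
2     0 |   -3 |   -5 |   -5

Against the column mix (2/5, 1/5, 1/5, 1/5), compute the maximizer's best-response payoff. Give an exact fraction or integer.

1: (-8)·(2/5) + (0)·(1/5) + (7)·(1/5) + (-7)·(1/5) = -16/5.
2: (0)·(2/5) + (-3)·(1/5) + (-5)·(1/5) + (-5)·(1/5) = -13/5.
The best pure response is 2 with expected payoff -13/5.

-13/5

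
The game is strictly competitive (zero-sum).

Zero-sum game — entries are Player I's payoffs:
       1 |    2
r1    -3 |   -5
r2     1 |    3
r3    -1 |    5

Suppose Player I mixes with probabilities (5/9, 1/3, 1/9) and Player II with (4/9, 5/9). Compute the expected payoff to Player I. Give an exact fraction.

Against (4/9, 5/9), each row's expected payoff is r1: -37/9; r2: 19/9; r3: 7/3.
Taking the (5/9, 1/3, 1/9)-weighted average: (5/9)·(-37/9) + (1/3)·(19/9) + (1/9)·(7/3) = -107/81.

-107/81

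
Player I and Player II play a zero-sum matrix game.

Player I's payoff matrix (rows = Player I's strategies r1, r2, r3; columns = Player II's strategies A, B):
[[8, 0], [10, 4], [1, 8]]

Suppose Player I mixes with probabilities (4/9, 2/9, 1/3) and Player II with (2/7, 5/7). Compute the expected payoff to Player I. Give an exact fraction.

30/7

Against (2/7, 5/7), each row's expected payoff is r1: 16/7; r2: 40/7; r3: 6.
Taking the (4/9, 2/9, 1/3)-weighted average: (4/9)·(16/7) + (2/9)·(40/7) + (1/3)·(6) = 30/7.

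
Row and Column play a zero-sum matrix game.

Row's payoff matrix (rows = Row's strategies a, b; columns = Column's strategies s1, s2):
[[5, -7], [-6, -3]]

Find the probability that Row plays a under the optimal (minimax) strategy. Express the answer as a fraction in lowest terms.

1/5

Row minima are -7 and -6, so Row's maximin is -6; column maxima are 5 and -3, so Column's minimax is -3. These differ, so the equilibrium is in mixed strategies.
Let Row play a with probability p. Column is indifferent when 5p − 6(1−p) = −7p − 3(1−p), giving p = 1/5.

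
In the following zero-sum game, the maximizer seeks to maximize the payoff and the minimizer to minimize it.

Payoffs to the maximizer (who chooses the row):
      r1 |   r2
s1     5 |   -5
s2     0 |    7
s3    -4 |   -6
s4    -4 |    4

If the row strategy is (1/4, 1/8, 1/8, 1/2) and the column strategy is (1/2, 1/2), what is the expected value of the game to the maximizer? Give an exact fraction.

-3/16

Against (1/2, 1/2), each row's expected payoff is s1: 0; s2: 7/2; s3: -5; s4: 0.
Taking the (1/4, 1/8, 1/8, 1/2)-weighted average: (1/4)·(0) + (1/8)·(7/2) + (1/8)·(-5) + (1/2)·(0) = -3/16.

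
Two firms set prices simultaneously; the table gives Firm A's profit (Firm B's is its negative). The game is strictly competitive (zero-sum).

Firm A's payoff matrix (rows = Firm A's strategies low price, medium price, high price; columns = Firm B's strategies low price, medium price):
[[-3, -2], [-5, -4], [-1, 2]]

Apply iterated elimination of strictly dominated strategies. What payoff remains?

-1

Row low price is strictly dominated by row high price (-1>-3, 2>-2); eliminate low price.
Column medium price is strictly dominated by low price for Firm B (-5<-4, -1<2); eliminate medium price.
Row medium price is strictly dominated by row high price (-1>-5); eliminate medium price.
Only (high price, low price) remains, with payoff -1.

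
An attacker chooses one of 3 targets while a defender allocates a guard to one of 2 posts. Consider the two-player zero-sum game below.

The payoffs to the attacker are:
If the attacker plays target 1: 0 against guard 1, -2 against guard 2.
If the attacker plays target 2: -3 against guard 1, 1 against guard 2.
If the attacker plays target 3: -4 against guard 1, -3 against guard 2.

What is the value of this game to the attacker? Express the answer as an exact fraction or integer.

-1

Row target 3 is strictly dominated by row target 1, so the attacker never plays it.
The remaining 2×2 game on (target 1, target 2) × (guard 1, guard 2) has no saddle point. Let the attacker play target 1 with probability p; indifference gives −3(1−p) = −2p + (1−p), so p = 2/3.
Similarly the defender's optimal q on guard 1 is 1/2, and the value is 0·(1/2) + (-2)·(1/2) = -1.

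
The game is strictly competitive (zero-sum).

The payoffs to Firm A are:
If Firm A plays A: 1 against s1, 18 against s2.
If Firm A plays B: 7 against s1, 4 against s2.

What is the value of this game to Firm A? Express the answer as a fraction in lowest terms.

Row minima are 1 and 4, so Firm A's maximin is 4; column maxima are 7 and 18, so Firm B's minimax is 7. These differ, so the equilibrium is in mixed strategies.
Let Firm A play A with probability p. Firm B is indifferent when p + 7(1−p) = 18p + 4(1−p), giving p = 3/20.
Let Firm B play s1 with probability q. Firm A is indifferent when q + 18(1−q) = 7q + 4(1−q), giving q = 7/10.
The value is 1·(7/10) + (18)·(3/10) = 61/10.

61/10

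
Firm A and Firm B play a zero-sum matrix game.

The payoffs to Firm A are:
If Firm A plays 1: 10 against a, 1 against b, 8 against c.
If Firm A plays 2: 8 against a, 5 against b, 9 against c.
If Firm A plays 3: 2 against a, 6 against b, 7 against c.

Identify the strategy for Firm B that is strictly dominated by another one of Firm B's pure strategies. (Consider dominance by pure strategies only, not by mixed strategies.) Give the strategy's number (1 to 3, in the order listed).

3

Firm B prefers columns that give Firm A less. Compare c with b: 1 < 8, 5 < 9, 6 < 7.
So b strictly dominates c for Firm B; c is strictly dominated.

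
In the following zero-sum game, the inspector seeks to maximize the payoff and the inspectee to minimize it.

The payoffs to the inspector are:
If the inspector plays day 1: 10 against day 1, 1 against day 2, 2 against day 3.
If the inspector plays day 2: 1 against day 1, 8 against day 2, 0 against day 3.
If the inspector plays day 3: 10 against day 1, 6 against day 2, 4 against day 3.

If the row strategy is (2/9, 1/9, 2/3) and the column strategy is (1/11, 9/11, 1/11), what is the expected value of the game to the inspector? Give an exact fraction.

523/99

Against (1/11, 9/11, 1/11), each row's expected payoff is day 1: 21/11; day 2: 73/11; day 3: 68/11.
Taking the (2/9, 1/9, 2/3)-weighted average: (2/9)·(21/11) + (1/9)·(73/11) + (2/3)·(68/11) = 523/99.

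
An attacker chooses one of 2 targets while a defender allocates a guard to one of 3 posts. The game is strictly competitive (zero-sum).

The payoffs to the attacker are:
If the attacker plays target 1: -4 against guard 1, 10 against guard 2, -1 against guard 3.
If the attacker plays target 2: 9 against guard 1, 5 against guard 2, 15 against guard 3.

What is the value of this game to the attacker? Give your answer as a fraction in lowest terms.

55/9

Column guard 3 is strictly dominated by guard 1 for the defender (it gives the attacker more in every row).
The remaining 2×2 game on (target 1, target 2) × (guard 1, guard 2) has no saddle point. Let the attacker play target 1 with probability p; indifference gives −4p + 9(1−p) = 10p + 5(1−p), so p = 2/9.
Similarly the defender's optimal q on guard 1 is 5/18, and the value is -4·(5/18) + (10)·(13/18) = 55/9.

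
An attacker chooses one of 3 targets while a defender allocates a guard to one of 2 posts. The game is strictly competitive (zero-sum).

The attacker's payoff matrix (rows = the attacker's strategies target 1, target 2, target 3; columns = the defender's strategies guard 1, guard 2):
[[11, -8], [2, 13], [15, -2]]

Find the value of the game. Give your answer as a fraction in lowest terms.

Row target 1 is strictly dominated by row target 3, so the attacker never plays it.
The remaining 2×2 game on (target 2, target 3) × (guard 1, guard 2) has no saddle point. Let the attacker play target 2 with probability p; indifference gives 2p + 15(1−p) = 13p − 2(1−p), so p = 17/28.
Similarly the defender's optimal q on guard 1 is 15/28, and the value is 2·(15/28) + (13)·(13/28) = 199/28.

199/28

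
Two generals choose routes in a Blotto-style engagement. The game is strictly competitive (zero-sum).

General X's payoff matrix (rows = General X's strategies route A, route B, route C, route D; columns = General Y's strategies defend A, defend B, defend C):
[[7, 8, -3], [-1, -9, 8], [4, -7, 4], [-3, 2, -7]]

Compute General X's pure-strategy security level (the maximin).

-3

The worst-case payoff for each row is route A: -3, route B: -9, route C: -7, route D: -7.
The best of these is -3.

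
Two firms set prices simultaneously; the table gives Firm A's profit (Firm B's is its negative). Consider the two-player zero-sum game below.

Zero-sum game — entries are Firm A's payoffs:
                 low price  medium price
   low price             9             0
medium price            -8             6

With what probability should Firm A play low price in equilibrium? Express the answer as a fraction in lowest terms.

14/23

Row minima are 0 and -8, so Firm A's maximin is 0; column maxima are 9 and 6, so Firm B's minimax is 6. These differ, so the equilibrium is in mixed strategies.
Let Firm A play low price with probability p. Firm B is indifferent when 9p − 8(1−p) = 6(1−p), giving p = 14/23.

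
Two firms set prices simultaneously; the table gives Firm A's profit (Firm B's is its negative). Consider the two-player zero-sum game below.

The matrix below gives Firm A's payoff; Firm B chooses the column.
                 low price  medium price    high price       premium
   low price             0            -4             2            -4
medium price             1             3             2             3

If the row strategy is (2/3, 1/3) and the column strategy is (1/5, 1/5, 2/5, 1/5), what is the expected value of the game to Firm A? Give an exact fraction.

1/5

Against (1/5, 1/5, 2/5, 1/5), each row's expected payoff is low price: -4/5; medium price: 11/5.
Taking the (2/3, 1/3)-weighted average: (2/3)·(-4/5) + (1/3)·(11/5) = 1/5.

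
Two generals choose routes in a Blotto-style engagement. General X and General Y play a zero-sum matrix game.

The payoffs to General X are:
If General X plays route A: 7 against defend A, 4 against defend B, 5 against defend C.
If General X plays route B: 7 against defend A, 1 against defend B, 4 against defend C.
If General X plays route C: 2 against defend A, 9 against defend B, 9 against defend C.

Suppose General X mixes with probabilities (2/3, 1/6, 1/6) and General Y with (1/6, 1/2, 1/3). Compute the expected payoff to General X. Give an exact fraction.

181/36

Against (1/6, 1/2, 1/3), each row's expected payoff is route A: 29/6; route B: 3; route C: 47/6.
Taking the (2/3, 1/6, 1/6)-weighted average: (2/3)·(29/6) + (1/6)·(3) + (1/6)·(47/6) = 181/36.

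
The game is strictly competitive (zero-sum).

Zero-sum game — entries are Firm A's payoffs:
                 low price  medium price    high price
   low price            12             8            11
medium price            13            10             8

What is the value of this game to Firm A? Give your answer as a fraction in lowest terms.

46/5

Column low price is strictly dominated by high price for Firm B (it gives Firm A more in every row).
The remaining 2×2 game on (low price, medium price) × (medium price, high price) has no saddle point. Let Firm A play low price with probability p; indifference gives 8p + 10(1−p) = 11p + 8(1−p), so p = 2/5.
Similarly Firm B's optimal q on medium price is 3/5, and the value is 8·(3/5) + (11)·(2/5) = 46/5.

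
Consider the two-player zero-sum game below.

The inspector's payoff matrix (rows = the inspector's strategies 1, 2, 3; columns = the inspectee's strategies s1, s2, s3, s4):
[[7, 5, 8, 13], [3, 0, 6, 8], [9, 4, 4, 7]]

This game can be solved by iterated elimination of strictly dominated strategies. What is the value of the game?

5

Column s1 is strictly dominated by s2 for the inspectee (5<7, 0<3, 4<9); eliminate s1.
Column s4 is strictly dominated by s2 for the inspectee (5<13, 0<8, 4<7); eliminate s4.
Row 2 is strictly dominated by row 1 (5>0, 8>6); eliminate 2.
Row 3 is strictly dominated by row 1 (5>4, 8>4); eliminate 3.
Column s3 is strictly dominated by s2 for the inspectee (5<8); eliminate s3.
Only (1, s2) remains, with payoff 5.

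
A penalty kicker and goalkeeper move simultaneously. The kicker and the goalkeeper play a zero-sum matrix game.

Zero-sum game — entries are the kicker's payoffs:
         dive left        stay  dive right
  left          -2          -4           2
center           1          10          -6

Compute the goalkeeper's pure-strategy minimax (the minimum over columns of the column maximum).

1

The worst case (largest entry) in each column is dive left: 1, stay: 10, dive right: 2.
The best (smallest) of these is 1.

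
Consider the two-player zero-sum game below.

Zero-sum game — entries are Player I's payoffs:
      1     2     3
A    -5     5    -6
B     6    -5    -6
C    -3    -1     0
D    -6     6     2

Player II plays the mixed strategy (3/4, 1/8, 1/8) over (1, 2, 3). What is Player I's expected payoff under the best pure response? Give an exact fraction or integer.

25/8

A: (-5)·(3/4) + (5)·(1/8) + (-6)·(1/8) = -31/8.
B: (6)·(3/4) + (-5)·(1/8) + (-6)·(1/8) = 25/8.
C: (-3)·(3/4) + (-1)·(1/8) + (0)·(1/8) = -19/8.
D: (-6)·(3/4) + (6)·(1/8) + (2)·(1/8) = -7/2.
The best pure response is B with expected payoff 25/8.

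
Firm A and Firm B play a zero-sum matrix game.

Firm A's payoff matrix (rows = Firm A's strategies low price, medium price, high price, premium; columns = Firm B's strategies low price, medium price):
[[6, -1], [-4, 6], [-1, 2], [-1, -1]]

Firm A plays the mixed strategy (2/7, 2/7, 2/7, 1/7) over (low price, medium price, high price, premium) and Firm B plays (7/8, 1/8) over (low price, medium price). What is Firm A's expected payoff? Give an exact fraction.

5/14

Against (7/8, 1/8), each row's expected payoff is low price: 41/8; medium price: -11/4; high price: -5/8; premium: -1.
Taking the (2/7, 2/7, 2/7, 1/7)-weighted average: (2/7)·(41/8) + (2/7)·(-11/4) + (2/7)·(-5/8) + (1/7)·(-1) = 5/14.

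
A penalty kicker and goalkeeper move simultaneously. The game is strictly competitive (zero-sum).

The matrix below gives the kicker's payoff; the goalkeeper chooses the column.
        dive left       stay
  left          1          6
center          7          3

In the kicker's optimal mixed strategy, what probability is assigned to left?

Row minima are 1 and 3, so the kicker's maximin is 3; column maxima are 7 and 6, so the goalkeeper's minimax is 6. These differ, so the equilibrium is in mixed strategies.
Let the kicker play left with probability p. The goalkeeper is indifferent when p + 7(1−p) = 6p + 3(1−p), giving p = 4/9.

4/9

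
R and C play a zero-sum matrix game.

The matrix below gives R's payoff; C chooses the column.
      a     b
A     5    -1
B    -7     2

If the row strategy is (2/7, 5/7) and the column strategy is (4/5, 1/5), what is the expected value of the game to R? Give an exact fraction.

-92/35

Against (4/5, 1/5), each row's expected payoff is A: 19/5; B: -26/5.
Taking the (2/7, 5/7)-weighted average: (2/7)·(19/5) + (5/7)·(-26/5) = -92/35.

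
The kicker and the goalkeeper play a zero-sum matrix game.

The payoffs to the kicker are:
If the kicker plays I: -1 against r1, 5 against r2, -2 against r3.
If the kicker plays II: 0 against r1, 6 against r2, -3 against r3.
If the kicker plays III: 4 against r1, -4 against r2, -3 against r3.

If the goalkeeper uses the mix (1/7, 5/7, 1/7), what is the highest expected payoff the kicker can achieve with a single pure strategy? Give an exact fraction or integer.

27/7

I: (-1)·(1/7) + (5)·(5/7) + (-2)·(1/7) = 22/7.
II: (0)·(1/7) + (6)·(5/7) + (-3)·(1/7) = 27/7.
III: (4)·(1/7) + (-4)·(5/7) + (-3)·(1/7) = -19/7.
The best pure response is II with expected payoff 27/7.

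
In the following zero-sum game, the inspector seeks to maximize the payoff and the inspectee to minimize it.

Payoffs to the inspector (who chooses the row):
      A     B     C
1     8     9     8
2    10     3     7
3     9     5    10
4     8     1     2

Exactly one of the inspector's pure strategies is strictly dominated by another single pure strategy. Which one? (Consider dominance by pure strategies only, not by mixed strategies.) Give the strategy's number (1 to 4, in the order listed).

4

Compare 4 with 2: 10 > 8, 3 > 1, 7 > 2.
So 2 strictly dominates 4 for the inspector; 4 is strictly dominated.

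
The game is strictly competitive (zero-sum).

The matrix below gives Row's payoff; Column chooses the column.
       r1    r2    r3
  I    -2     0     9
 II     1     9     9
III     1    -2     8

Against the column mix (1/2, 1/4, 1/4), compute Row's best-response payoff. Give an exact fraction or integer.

I: (-2)·(1/2) + (0)·(1/4) + (9)·(1/4) = 5/4.
II: (1)·(1/2) + (9)·(1/4) + (9)·(1/4) = 5.
III: (1)·(1/2) + (-2)·(1/4) + (8)·(1/4) = 2.
The best pure response is II with expected payoff 5.

5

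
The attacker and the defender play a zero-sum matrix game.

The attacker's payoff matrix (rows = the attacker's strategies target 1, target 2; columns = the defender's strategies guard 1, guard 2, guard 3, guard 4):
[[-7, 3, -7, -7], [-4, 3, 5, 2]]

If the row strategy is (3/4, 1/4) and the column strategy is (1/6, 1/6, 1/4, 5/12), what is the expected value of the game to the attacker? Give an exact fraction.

Against (1/6, 1/6, 1/4, 5/12), each row's expected payoff is target 1: -16/3; target 2: 23/12.
Taking the (3/4, 1/4)-weighted average: (3/4)·(-16/3) + (1/4)·(23/12) = -169/48.

-169/48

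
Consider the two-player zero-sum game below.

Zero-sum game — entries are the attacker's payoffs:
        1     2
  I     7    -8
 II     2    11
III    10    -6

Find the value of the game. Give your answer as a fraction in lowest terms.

Row I is strictly dominated by row III, so the attacker never plays it.
The remaining 2×2 game on (II, III) × (1, 2) has no saddle point. Let the attacker play II with probability p; indifference gives 2p + 10(1−p) = 11p − 6(1−p), so p = 16/25.
Similarly the defender's optimal q on 1 is 17/25, and the value is 2·(17/25) + (11)·(8/25) = 122/25.

122/25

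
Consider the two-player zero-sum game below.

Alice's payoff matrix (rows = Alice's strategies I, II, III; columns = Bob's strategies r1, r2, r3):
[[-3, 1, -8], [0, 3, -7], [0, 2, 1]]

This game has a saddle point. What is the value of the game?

Row minima: -8, -7, 0 → Alice's maximin is 0.
Column maxima: 0, 3, 1 → Bob's minimax is 0.
They coincide at (III, r1), so the value is 0.

0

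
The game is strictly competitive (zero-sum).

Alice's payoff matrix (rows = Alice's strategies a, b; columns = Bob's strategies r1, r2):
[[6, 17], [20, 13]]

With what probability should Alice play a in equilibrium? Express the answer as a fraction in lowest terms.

7/18

Row minima are 6 and 13, so Alice's maximin is 13; column maxima are 20 and 17, so Bob's minimax is 17. These differ, so the equilibrium is in mixed strategies.
Let Alice play a with probability p. Bob is indifferent when 6p + 20(1−p) = 17p + 13(1−p), giving p = 7/18.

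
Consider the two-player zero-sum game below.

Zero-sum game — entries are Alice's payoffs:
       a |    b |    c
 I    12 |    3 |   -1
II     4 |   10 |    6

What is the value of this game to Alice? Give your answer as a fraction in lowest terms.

76/15

Column b is strictly dominated by c for Bob (it gives Alice more in every row).
The remaining 2×2 game on (I, II) × (a, c) has no saddle point. Let Alice play I with probability p; indifference gives 12p + 4(1−p) = −p + 6(1−p), so p = 2/15.
Similarly Bob's optimal q on a is 7/15, and the value is 12·(7/15) + (-1)·(8/15) = 76/15.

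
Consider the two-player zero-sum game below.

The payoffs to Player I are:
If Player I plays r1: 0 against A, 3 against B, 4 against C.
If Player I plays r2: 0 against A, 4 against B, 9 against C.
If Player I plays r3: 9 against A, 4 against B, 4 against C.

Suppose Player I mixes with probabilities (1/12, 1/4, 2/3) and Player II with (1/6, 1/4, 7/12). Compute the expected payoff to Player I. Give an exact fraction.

121/24

Against (1/6, 1/4, 7/12), each row's expected payoff is r1: 37/12; r2: 25/4; r3: 29/6.
Taking the (1/12, 1/4, 2/3)-weighted average: (1/12)·(37/12) + (1/4)·(25/4) + (2/3)·(29/6) = 121/24.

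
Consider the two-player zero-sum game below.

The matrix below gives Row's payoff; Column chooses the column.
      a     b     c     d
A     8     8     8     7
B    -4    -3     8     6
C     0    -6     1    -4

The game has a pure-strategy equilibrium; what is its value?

Row minima: 7, -4, -6 → Row's maximin is 7.
Column maxima: 8, 8, 8, 7 → Column's minimax is 7.
They coincide at (A, d), so the value is 7.

7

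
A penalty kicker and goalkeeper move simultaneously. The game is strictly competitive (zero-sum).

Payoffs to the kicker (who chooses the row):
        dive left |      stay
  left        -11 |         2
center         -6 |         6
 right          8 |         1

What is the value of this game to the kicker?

54/19

Row left is strictly dominated by row center, so the kicker never plays it.
The remaining 2×2 game on (center, right) × (dive left, stay) has no saddle point. Let the kicker play center with probability p; indifference gives −6p + 8(1−p) = 6p + (1−p), so p = 7/19.
Similarly the goalkeeper's optimal q on dive left is 5/19, and the value is -6·(5/19) + (6)·(14/19) = 54/19.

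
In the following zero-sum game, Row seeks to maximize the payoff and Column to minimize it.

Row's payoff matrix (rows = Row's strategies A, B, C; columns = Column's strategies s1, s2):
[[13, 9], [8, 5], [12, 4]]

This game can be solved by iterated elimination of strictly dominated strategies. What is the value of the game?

Column s1 is strictly dominated by s2 for Column (9<13, 5<8, 4<12); eliminate s1.
Row B is strictly dominated by row A (9>5); eliminate B.
Row C is strictly dominated by row A (9>4); eliminate C.
Only (A, s2) remains, with payoff 9.

9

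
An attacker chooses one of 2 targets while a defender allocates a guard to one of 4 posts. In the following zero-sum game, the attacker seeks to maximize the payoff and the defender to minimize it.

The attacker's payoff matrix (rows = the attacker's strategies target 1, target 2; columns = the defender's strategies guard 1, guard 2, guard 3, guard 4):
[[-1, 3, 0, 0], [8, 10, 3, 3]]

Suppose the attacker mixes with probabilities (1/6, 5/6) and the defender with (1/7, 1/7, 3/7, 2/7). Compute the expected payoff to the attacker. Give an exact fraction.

Against (1/7, 1/7, 3/7, 2/7), each row's expected payoff is target 1: 2/7; target 2: 33/7.
Taking the (1/6, 5/6)-weighted average: (1/6)·(2/7) + (5/6)·(33/7) = 167/42.

167/42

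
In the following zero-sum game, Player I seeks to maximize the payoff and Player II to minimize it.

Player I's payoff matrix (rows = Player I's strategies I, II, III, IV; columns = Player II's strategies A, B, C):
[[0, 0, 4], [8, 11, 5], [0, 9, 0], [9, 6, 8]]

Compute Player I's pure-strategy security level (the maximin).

The worst-case payoff for each row is I: 0, II: 5, III: 0, IV: 6.
The best of these is 6.

6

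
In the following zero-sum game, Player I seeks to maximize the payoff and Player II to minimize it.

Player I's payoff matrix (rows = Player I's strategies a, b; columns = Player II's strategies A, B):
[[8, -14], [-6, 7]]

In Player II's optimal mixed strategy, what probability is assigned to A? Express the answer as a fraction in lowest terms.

Row minima are -14 and -6, so Player I's maximin is -6; column maxima are 8 and 7, so Player II's minimax is 7. These differ, so the equilibrium is in mixed strategies.
Let Player II play A with probability q. Player I is indifferent when 8q − 14(1−q) = −6q + 7(1−q), giving q = 3/5.

3/5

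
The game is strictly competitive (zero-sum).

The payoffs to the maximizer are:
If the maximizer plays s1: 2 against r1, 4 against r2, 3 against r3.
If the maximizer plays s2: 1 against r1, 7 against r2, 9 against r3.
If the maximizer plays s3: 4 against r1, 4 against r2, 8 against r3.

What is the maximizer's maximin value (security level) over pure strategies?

The worst-case payoff for each row is s1: 2, s2: 1, s3: 4.
The best of these is 4.

4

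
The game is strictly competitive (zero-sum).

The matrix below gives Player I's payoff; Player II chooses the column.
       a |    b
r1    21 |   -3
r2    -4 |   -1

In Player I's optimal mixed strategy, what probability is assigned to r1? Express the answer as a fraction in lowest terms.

Row minima are -3 and -4, so Player I's maximin is -3; column maxima are 21 and -1, so Player II's minimax is -1. These differ, so the equilibrium is in mixed strategies.
Let Player I play r1 with probability p. Player II is indifferent when 21p − 4(1−p) = −3p − (1−p), giving p = 1/9.

1/9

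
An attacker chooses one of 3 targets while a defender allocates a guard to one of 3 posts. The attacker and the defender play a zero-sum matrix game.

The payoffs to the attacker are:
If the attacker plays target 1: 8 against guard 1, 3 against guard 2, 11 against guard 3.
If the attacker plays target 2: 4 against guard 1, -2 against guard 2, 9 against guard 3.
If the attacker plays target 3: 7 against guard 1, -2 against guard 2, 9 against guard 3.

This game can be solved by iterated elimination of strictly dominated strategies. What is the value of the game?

Row target 3 is strictly dominated by row target 1 (8>7, 3>-2, 11>9); eliminate target 3.
Column guard 3 is strictly dominated by guard 1 for the defender (8<11, 4<9); eliminate guard 3.
Column guard 1 is strictly dominated by guard 2 for the defender (3<8, -2<4); eliminate guard 1.
Row target 2 is strictly dominated by row target 1 (3>-2); eliminate target 2.
Only (target 1, guard 2) remains, with payoff 3.

3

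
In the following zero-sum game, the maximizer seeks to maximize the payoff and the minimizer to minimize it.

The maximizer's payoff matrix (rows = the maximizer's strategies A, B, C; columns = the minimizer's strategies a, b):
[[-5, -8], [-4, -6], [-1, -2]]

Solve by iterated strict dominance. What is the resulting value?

Row A is strictly dominated by row B (-4>-5, -6>-8); eliminate A.
Row B is strictly dominated by row C (-1>-4, -2>-6); eliminate B.
Column a is strictly dominated by b for the minimizer (-2<-1); eliminate a.
Only (C, b) remains, with payoff -2.

-2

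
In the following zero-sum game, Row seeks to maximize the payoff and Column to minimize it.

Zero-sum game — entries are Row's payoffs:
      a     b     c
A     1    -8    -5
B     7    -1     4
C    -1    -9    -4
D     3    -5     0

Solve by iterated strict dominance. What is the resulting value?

Row C is strictly dominated by row B (7>-1, -1>-9, 4>-4); eliminate C.
Row A is strictly dominated by row B (7>1, -1>-8, 4>-5); eliminate A.
Row D is strictly dominated by row B (7>3, -1>-5, 4>0); eliminate D.
Column a is strictly dominated by b for Column (-1<7); eliminate a.
Column c is strictly dominated by b for Column (-1<4); eliminate c.
Only (B, b) remains, with payoff -1.

-1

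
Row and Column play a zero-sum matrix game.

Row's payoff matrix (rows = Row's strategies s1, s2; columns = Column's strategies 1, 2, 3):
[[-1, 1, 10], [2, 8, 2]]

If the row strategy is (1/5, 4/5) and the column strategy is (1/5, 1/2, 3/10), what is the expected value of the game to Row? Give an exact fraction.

Against (1/5, 1/2, 3/10), each row's expected payoff is s1: 33/10; s2: 5.
Taking the (1/5, 4/5)-weighted average: (1/5)·(33/10) + (4/5)·(5) = 233/50.

233/50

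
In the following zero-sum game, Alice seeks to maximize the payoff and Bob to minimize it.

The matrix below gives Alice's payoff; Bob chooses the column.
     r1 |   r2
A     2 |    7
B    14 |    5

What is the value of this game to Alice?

44/7

Row minima are 2 and 5, so Alice's maximin is 5; column maxima are 14 and 7, so Bob's minimax is 7. These differ, so the equilibrium is in mixed strategies.
Let Alice play A with probability p. Bob is indifferent when 2p + 14(1−p) = 7p + 5(1−p), giving p = 9/14.
Let Bob play r1 with probability q. Alice is indifferent when 2q + 7(1−q) = 14q + 5(1−q), giving q = 1/7.
The value is 2·(1/7) + (7)·(6/7) = 44/7.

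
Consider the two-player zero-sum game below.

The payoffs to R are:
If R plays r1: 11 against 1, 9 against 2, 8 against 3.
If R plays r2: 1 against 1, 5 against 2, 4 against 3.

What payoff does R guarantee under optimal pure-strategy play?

Row minima: 8, 1 → R's maximin is 8.
Column maxima: 11, 9, 8 → C's minimax is 8.
They coincide at (r1, 3), so the value is 8.

8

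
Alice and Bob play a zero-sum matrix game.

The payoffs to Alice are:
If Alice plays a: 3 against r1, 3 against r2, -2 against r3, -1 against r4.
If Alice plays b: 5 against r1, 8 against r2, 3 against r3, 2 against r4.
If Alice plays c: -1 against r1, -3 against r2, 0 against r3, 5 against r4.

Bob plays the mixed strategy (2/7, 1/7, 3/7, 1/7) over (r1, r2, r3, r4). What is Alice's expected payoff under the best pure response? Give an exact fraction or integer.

a: (3)·(2/7) + (3)·(1/7) + (-2)·(3/7) + (-1)·(1/7) = 2/7.
b: (5)·(2/7) + (8)·(1/7) + (3)·(3/7) + (2)·(1/7) = 29/7.
c: (-1)·(2/7) + (-3)·(1/7) + (0)·(3/7) + (5)·(1/7) = 0.
The best pure response is b with expected payoff 29/7.

29/7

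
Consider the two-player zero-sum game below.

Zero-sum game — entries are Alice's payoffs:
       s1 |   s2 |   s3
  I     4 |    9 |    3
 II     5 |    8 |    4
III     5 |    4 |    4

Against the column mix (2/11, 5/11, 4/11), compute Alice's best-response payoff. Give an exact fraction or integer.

6

I: (4)·(2/11) + (9)·(5/11) + (3)·(4/11) = 65/11.
II: (5)·(2/11) + (8)·(5/11) + (4)·(4/11) = 6.
III: (5)·(2/11) + (4)·(5/11) + (4)·(4/11) = 46/11.
The best pure response is II with expected payoff 6.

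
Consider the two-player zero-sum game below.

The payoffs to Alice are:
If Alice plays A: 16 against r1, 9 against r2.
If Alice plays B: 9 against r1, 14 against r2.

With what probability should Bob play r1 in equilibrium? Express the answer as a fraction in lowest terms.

Row minima are 9 and 9, so Alice's maximin is 9; column maxima are 16 and 14, so Bob's minimax is 14. These differ, so the equilibrium is in mixed strategies.
Let Bob play r1 with probability q. Alice is indifferent when 16q + 9(1−q) = 9q + 14(1−q), giving q = 5/12.

5/12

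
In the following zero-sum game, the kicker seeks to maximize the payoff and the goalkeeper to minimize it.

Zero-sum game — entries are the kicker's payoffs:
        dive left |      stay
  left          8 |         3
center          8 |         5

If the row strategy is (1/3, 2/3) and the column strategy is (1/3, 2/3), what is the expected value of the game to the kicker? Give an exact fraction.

Against (1/3, 2/3), each row's expected payoff is left: 14/3; center: 6.
Taking the (1/3, 2/3)-weighted average: (1/3)·(14/3) + (2/3)·(6) = 50/9.

50/9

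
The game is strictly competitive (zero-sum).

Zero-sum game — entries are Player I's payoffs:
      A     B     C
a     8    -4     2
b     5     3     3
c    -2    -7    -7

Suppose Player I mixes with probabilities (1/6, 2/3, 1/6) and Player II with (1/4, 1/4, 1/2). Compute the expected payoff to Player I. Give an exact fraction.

Against (1/4, 1/4, 1/2), each row's expected payoff is a: 2; b: 7/2; c: -23/4.
Taking the (1/6, 2/3, 1/6)-weighted average: (1/6)·(2) + (2/3)·(7/2) + (1/6)·(-23/4) = 41/24.

41/24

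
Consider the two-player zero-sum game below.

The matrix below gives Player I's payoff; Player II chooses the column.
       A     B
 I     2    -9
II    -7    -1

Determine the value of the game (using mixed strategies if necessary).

Row minima are -9 and -7, so Player I's maximin is -7; column maxima are 2 and -1, so Player II's minimax is -1. These differ, so the equilibrium is in mixed strategies.
Let Player I play I with probability p. Player II is indifferent when 2p − 7(1−p) = −9p − (1−p), giving p = 6/17.
Let Player II play A with probability q. Player I is indifferent when 2q − 9(1−q) = −7q − (1−q), giving q = 8/17.
The value is 2·(8/17) + (-9)·(9/17) = -65/17.

-65/17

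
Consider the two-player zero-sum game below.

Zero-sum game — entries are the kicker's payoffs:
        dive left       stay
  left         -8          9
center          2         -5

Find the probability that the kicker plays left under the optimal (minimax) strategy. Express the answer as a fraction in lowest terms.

Row minima are -8 and -5, so the kicker's maximin is -5; column maxima are 2 and 9, so the goalkeeper's minimax is 2. These differ, so the equilibrium is in mixed strategies.
Let the kicker play left with probability p. The goalkeeper is indifferent when −8p + 2(1−p) = 9p − 5(1−p), giving p = 7/24.

7/24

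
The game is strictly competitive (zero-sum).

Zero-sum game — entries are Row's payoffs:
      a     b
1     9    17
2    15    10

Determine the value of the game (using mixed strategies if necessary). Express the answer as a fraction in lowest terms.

165/13

Row minima are 9 and 10, so Row's maximin is 10; column maxima are 15 and 17, so Column's minimax is 15. These differ, so the equilibrium is in mixed strategies.
Let Row play 1 with probability p. Column is indifferent when 9p + 15(1−p) = 17p + 10(1−p), giving p = 5/13.
Let Column play a with probability q. Row is indifferent when 9q + 17(1−q) = 15q + 10(1−q), giving q = 7/13.
The value is 9·(7/13) + (17)·(6/13) = 165/13.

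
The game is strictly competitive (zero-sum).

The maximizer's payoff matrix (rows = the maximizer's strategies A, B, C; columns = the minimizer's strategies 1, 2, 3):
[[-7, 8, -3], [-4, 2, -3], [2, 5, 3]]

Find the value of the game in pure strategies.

2

Row minima: -7, -4, 2 → the maximizer's maximin is 2.
Column maxima: 2, 8, 3 → the minimizer's minimax is 2.
They coincide at (C, 1), so the value is 2.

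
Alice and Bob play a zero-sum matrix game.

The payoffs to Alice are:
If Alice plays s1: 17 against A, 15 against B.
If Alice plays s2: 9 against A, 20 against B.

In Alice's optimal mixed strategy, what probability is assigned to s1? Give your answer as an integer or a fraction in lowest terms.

11/13

Row minima are 15 and 9, so Alice's maximin is 15; column maxima are 17 and 20, so Bob's minimax is 17. These differ, so the equilibrium is in mixed strategies.
Let Alice play s1 with probability p. Bob is indifferent when 17p + 9(1−p) = 15p + 20(1−p), giving p = 11/13.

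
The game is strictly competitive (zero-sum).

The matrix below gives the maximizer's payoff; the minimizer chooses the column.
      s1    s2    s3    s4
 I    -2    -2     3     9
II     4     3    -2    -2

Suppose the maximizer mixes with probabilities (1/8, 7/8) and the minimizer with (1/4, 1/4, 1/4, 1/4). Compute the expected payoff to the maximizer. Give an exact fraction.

29/32

Against (1/4, 1/4, 1/4, 1/4), each row's expected payoff is I: 2; II: 3/4.
Taking the (1/8, 7/8)-weighted average: (1/8)·(2) + (7/8)·(3/4) = 29/32.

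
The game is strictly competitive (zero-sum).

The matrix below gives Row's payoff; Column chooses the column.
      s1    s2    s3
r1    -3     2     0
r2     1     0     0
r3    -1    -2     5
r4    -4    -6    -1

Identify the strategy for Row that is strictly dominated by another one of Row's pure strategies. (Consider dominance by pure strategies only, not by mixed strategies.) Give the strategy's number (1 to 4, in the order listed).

Compare r4 with r1: -3 > -4, 2 > -6, 0 > -1.
So r1 strictly dominates r4 for Row; r4 is strictly dominated.

4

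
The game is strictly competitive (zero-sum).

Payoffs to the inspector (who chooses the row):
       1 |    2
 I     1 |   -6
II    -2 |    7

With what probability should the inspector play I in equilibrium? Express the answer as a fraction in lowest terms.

Row minima are -6 and -2, so the inspector's maximin is -2; column maxima are 1 and 7, so the inspectee's minimax is 1. These differ, so the equilibrium is in mixed strategies.
Let the inspector play I with probability p. The inspectee is indifferent when p − 2(1−p) = −6p + 7(1−p), giving p = 9/16.

9/16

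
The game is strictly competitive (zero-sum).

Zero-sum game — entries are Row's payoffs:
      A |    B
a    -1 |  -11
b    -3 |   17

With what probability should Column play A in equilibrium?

14/15

Row minima are -11 and -3, so Row's maximin is -3; column maxima are -1 and 17, so Column's minimax is -1. These differ, so the equilibrium is in mixed strategies.
Let Column play A with probability q. Row is indifferent when −q − 11(1−q) = −3q + 17(1−q), giving q = 14/15.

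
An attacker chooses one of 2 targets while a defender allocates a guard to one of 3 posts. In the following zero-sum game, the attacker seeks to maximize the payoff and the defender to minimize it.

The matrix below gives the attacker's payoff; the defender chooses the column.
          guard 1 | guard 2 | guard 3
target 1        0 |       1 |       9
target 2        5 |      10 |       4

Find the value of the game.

9/2

Column guard 2 is strictly dominated by guard 1 for the defender (it gives the attacker more in every row).
The remaining 2×2 game on (target 1, target 2) × (guard 1, guard 3) has no saddle point. Let the attacker play target 1 with probability p; indifference gives 5(1−p) = 9p + 4(1−p), so p = 1/10.
Similarly the defender's optimal q on guard 1 is 1/2, and the value is 0·(1/2) + (9)·(1/2) = 9/2.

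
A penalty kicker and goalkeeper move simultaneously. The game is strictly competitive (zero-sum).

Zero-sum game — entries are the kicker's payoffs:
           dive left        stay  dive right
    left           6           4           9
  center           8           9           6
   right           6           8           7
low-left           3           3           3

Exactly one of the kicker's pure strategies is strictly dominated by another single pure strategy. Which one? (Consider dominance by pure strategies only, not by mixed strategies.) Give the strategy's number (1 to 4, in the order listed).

Compare low-left with left: 6 > 3, 4 > 3, 9 > 3.
So left strictly dominates low-left for the kicker; low-left is strictly dominated.

4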